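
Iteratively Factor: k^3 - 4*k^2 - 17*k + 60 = (k - 5)*(k^2 + k - 12) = (k - 5)*(k + 4)*(k - 3)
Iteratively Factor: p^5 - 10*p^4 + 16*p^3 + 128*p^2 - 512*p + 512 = (p - 4)*(p^4 - 6*p^3 - 8*p^2 + 96*p - 128) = (p - 4)*(p + 4)*(p^3 - 10*p^2 + 32*p - 32) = (p - 4)^2*(p + 4)*(p^2 - 6*p + 8) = (p - 4)^2*(p - 2)*(p + 4)*(p - 4)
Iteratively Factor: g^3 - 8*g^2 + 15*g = (g - 5)*(g^2 - 3*g) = g*(g - 5)*(g - 3)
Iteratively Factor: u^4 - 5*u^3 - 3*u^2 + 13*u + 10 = (u + 1)*(u^3 - 6*u^2 + 3*u + 10) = (u - 2)*(u + 1)*(u^2 - 4*u - 5) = (u - 2)*(u + 1)^2*(u - 5)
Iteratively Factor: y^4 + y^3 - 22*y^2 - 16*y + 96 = (y - 4)*(y^3 + 5*y^2 - 2*y - 24) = (y - 4)*(y + 4)*(y^2 + y - 6) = (y - 4)*(y + 3)*(y + 4)*(y - 2)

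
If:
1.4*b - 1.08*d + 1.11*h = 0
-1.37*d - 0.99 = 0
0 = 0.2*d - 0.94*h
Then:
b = -0.44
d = -0.72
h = -0.15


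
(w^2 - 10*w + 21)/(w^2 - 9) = (w - 7)/(w + 3)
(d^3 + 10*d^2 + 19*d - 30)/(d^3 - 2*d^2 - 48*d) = (d^2 + 4*d - 5)/(d*(d - 8))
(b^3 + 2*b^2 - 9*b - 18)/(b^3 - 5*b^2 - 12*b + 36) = (b^2 - b - 6)/(b^2 - 8*b + 12)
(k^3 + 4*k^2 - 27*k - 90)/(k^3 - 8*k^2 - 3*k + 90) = (k + 6)/(k - 6)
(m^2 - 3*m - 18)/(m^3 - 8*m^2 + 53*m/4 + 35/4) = 4*(m^2 - 3*m - 18)/(4*m^3 - 32*m^2 + 53*m + 35)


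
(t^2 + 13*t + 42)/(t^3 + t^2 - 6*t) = (t^2 + 13*t + 42)/(t*(t^2 + t - 6))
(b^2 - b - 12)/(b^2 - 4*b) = (b + 3)/b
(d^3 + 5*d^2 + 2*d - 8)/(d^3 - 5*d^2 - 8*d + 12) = (d + 4)/(d - 6)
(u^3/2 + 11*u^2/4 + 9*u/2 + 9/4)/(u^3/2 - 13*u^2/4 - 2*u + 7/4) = (2*u^2 + 9*u + 9)/(2*u^2 - 15*u + 7)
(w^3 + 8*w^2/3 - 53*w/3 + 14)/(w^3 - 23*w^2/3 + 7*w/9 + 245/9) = 3*(w^2 + 5*w - 6)/(3*w^2 - 16*w - 35)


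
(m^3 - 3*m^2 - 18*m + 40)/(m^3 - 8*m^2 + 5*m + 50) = (m^2 + 2*m - 8)/(m^2 - 3*m - 10)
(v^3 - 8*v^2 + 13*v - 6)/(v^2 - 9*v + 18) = (v^2 - 2*v + 1)/(v - 3)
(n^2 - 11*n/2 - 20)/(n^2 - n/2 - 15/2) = (n - 8)/(n - 3)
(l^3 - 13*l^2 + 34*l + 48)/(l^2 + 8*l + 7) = (l^2 - 14*l + 48)/(l + 7)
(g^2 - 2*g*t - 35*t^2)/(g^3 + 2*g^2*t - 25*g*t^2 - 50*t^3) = (-g + 7*t)/(-g^2 + 3*g*t + 10*t^2)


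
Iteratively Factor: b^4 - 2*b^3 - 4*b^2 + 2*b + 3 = (b + 1)*(b^3 - 3*b^2 - b + 3) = (b - 3)*(b + 1)*(b^2 - 1) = (b - 3)*(b + 1)^2*(b - 1)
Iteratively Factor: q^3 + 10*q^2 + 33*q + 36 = (q + 3)*(q^2 + 7*q + 12) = (q + 3)*(q + 4)*(q + 3)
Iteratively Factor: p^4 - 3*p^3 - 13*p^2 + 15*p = (p - 5)*(p^3 + 2*p^2 - 3*p) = p*(p - 5)*(p^2 + 2*p - 3) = p*(p - 5)*(p - 1)*(p + 3)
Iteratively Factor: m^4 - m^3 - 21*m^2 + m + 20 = (m - 1)*(m^3 - 21*m - 20) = (m - 5)*(m - 1)*(m^2 + 5*m + 4) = (m - 5)*(m - 1)*(m + 4)*(m + 1)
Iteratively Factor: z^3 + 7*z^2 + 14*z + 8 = (z + 1)*(z^2 + 6*z + 8) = (z + 1)*(z + 4)*(z + 2)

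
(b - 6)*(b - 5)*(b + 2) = b^3 - 9*b^2 + 8*b + 60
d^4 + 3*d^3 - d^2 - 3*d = d*(d - 1)*(d + 1)*(d + 3)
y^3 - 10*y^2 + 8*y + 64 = (y - 8)*(y - 4)*(y + 2)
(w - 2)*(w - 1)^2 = w^3 - 4*w^2 + 5*w - 2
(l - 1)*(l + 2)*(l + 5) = l^3 + 6*l^2 + 3*l - 10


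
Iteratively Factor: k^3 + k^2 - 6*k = (k + 3)*(k^2 - 2*k) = (k - 2)*(k + 3)*(k)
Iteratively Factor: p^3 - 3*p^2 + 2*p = (p)*(p^2 - 3*p + 2) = p*(p - 2)*(p - 1)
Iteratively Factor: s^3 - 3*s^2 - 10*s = (s - 5)*(s^2 + 2*s) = s*(s - 5)*(s + 2)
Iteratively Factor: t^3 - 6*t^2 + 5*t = (t - 5)*(t^2 - t) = (t - 5)*(t - 1)*(t)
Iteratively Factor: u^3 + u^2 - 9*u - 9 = (u + 1)*(u^2 - 9) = (u + 1)*(u + 3)*(u - 3)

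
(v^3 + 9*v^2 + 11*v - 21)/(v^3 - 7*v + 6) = (v + 7)/(v - 2)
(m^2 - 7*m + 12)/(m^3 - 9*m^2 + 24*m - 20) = (m^2 - 7*m + 12)/(m^3 - 9*m^2 + 24*m - 20)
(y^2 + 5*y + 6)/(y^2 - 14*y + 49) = (y^2 + 5*y + 6)/(y^2 - 14*y + 49)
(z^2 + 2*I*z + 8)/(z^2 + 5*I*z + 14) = (z + 4*I)/(z + 7*I)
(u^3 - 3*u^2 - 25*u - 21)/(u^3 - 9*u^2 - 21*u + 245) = (u^2 + 4*u + 3)/(u^2 - 2*u - 35)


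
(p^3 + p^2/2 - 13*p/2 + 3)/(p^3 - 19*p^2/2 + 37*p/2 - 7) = (p + 3)/(p - 7)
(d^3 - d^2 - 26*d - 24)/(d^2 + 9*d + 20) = (d^2 - 5*d - 6)/(d + 5)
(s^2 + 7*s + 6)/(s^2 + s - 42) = (s^2 + 7*s + 6)/(s^2 + s - 42)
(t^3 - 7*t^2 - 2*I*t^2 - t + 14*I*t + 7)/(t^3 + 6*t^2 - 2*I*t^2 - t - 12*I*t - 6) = (t - 7)/(t + 6)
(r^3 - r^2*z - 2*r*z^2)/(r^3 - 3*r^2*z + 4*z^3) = r/(r - 2*z)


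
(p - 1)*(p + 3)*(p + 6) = p^3 + 8*p^2 + 9*p - 18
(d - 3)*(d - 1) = d^2 - 4*d + 3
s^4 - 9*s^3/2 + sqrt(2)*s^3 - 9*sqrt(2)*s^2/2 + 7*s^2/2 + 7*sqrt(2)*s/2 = s*(s - 7/2)*(s - 1)*(s + sqrt(2))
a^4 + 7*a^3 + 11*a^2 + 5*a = a*(a + 1)^2*(a + 5)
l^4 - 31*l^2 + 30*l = l*(l - 5)*(l - 1)*(l + 6)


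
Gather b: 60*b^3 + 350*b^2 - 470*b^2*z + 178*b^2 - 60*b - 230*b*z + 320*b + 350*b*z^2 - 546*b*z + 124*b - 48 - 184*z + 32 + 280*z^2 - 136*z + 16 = 60*b^3 + b^2*(528 - 470*z) + b*(350*z^2 - 776*z + 384) + 280*z^2 - 320*z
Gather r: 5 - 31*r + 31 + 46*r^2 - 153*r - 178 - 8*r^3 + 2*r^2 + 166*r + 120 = -8*r^3 + 48*r^2 - 18*r - 22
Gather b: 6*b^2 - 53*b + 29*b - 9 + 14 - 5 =6*b^2 - 24*b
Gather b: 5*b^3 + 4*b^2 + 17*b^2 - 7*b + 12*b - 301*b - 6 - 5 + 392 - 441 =5*b^3 + 21*b^2 - 296*b - 60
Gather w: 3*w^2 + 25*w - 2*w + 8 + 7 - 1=3*w^2 + 23*w + 14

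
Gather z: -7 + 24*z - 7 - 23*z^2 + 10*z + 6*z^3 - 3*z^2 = 6*z^3 - 26*z^2 + 34*z - 14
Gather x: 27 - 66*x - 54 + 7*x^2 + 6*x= 7*x^2 - 60*x - 27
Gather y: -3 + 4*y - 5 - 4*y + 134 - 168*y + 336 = 462 - 168*y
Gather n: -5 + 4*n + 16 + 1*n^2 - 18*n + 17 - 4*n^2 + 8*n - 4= -3*n^2 - 6*n + 24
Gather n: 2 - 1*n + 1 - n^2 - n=-n^2 - 2*n + 3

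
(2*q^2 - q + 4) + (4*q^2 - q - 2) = 6*q^2 - 2*q + 2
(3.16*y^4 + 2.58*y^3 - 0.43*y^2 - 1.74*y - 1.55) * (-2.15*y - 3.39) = -6.794*y^5 - 16.2594*y^4 - 7.8217*y^3 + 5.1987*y^2 + 9.2311*y + 5.2545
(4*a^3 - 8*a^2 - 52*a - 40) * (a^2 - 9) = 4*a^5 - 8*a^4 - 88*a^3 + 32*a^2 + 468*a + 360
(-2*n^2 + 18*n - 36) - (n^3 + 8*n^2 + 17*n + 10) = -n^3 - 10*n^2 + n - 46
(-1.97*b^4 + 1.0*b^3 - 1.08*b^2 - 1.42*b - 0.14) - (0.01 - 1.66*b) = -1.97*b^4 + 1.0*b^3 - 1.08*b^2 + 0.24*b - 0.15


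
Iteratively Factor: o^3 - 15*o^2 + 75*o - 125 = (o - 5)*(o^2 - 10*o + 25) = (o - 5)^2*(o - 5)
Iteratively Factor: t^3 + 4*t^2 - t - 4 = (t + 1)*(t^2 + 3*t - 4) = (t + 1)*(t + 4)*(t - 1)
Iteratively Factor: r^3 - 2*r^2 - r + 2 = (r - 2)*(r^2 - 1) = (r - 2)*(r - 1)*(r + 1)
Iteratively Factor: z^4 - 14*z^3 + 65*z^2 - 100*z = (z)*(z^3 - 14*z^2 + 65*z - 100) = z*(z - 5)*(z^2 - 9*z + 20) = z*(z - 5)*(z - 4)*(z - 5)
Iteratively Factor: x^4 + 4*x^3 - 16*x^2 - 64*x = (x - 4)*(x^3 + 8*x^2 + 16*x) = (x - 4)*(x + 4)*(x^2 + 4*x) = (x - 4)*(x + 4)^2*(x)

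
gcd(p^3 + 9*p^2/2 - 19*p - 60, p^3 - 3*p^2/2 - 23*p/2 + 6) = p - 4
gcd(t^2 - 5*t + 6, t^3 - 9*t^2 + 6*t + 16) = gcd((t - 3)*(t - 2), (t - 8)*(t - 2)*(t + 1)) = t - 2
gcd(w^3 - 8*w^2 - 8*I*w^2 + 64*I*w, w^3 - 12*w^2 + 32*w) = w^2 - 8*w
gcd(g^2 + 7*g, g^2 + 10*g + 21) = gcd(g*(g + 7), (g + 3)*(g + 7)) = g + 7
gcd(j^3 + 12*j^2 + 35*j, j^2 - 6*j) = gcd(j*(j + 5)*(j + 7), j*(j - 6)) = j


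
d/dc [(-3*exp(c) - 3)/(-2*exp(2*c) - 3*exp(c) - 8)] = 3*(-(exp(c) + 1)*(4*exp(c) + 3) + 2*exp(2*c) + 3*exp(c) + 8)*exp(c)/(2*exp(2*c) + 3*exp(c) + 8)^2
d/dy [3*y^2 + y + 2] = 6*y + 1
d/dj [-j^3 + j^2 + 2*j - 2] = -3*j^2 + 2*j + 2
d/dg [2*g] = 2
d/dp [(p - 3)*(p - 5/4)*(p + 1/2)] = 3*p^2 - 15*p/2 + 13/8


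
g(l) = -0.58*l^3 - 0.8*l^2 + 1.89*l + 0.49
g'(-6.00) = -51.15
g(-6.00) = 85.63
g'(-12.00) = -229.47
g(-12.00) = 864.85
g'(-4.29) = -23.27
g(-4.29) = 23.45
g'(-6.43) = -59.76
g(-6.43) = 109.45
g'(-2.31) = -3.70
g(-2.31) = -1.00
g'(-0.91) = 1.91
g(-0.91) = -1.46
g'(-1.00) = 1.75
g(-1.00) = -1.62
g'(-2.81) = -7.35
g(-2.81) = 1.73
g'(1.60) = -5.12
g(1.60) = -0.91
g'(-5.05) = -34.40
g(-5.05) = 45.24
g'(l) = -1.74*l^2 - 1.6*l + 1.89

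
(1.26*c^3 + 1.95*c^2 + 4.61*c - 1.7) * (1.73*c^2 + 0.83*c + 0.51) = 2.1798*c^5 + 4.4193*c^4 + 10.2364*c^3 + 1.8798*c^2 + 0.9401*c - 0.867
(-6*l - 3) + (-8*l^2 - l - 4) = -8*l^2 - 7*l - 7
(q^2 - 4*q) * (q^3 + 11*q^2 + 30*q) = q^5 + 7*q^4 - 14*q^3 - 120*q^2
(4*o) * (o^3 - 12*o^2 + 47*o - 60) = 4*o^4 - 48*o^3 + 188*o^2 - 240*o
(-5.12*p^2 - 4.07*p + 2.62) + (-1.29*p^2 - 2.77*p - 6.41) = -6.41*p^2 - 6.84*p - 3.79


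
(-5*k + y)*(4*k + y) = -20*k^2 - k*y + y^2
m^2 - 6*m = m*(m - 6)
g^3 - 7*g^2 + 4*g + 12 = (g - 6)*(g - 2)*(g + 1)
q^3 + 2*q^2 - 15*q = q*(q - 3)*(q + 5)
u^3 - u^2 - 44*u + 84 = (u - 6)*(u - 2)*(u + 7)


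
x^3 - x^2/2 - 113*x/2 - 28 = (x - 8)*(x + 1/2)*(x + 7)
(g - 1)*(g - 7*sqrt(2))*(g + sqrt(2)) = g^3 - 6*sqrt(2)*g^2 - g^2 - 14*g + 6*sqrt(2)*g + 14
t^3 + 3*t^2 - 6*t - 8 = (t - 2)*(t + 1)*(t + 4)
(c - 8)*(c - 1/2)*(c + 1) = c^3 - 15*c^2/2 - 9*c/2 + 4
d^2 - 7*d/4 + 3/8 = (d - 3/2)*(d - 1/4)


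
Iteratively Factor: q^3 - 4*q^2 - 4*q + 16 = (q - 2)*(q^2 - 2*q - 8) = (q - 4)*(q - 2)*(q + 2)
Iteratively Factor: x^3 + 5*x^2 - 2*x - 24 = (x + 4)*(x^2 + x - 6) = (x - 2)*(x + 4)*(x + 3)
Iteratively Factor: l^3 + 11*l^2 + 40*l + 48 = (l + 3)*(l^2 + 8*l + 16) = (l + 3)*(l + 4)*(l + 4)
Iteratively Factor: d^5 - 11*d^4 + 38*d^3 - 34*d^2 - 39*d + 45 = (d + 1)*(d^4 - 12*d^3 + 50*d^2 - 84*d + 45) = (d - 5)*(d + 1)*(d^3 - 7*d^2 + 15*d - 9) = (d - 5)*(d - 3)*(d + 1)*(d^2 - 4*d + 3) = (d - 5)*(d - 3)^2*(d + 1)*(d - 1)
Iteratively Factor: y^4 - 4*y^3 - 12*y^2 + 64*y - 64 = (y - 4)*(y^3 - 12*y + 16) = (y - 4)*(y + 4)*(y^2 - 4*y + 4) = (y - 4)*(y - 2)*(y + 4)*(y - 2)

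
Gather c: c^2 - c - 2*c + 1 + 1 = c^2 - 3*c + 2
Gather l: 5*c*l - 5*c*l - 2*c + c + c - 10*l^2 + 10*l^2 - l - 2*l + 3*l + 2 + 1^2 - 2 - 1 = 0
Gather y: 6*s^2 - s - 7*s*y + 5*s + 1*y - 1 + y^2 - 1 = 6*s^2 + 4*s + y^2 + y*(1 - 7*s) - 2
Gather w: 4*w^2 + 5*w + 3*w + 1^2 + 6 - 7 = 4*w^2 + 8*w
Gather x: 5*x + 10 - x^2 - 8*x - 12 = -x^2 - 3*x - 2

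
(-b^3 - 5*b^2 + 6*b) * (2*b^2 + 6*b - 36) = -2*b^5 - 16*b^4 + 18*b^3 + 216*b^2 - 216*b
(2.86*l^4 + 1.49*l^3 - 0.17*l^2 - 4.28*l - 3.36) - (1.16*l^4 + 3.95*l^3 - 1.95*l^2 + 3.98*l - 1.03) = 1.7*l^4 - 2.46*l^3 + 1.78*l^2 - 8.26*l - 2.33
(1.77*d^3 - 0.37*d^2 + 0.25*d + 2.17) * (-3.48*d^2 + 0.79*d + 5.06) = -6.1596*d^5 + 2.6859*d^4 + 7.7939*d^3 - 9.2263*d^2 + 2.9793*d + 10.9802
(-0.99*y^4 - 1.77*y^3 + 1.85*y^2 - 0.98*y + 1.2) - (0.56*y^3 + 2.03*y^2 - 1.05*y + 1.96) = -0.99*y^4 - 2.33*y^3 - 0.18*y^2 + 0.0700000000000001*y - 0.76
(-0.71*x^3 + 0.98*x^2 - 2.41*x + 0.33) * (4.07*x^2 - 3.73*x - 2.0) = -2.8897*x^5 + 6.6369*x^4 - 12.0441*x^3 + 8.3724*x^2 + 3.5891*x - 0.66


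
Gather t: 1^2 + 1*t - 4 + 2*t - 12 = 3*t - 15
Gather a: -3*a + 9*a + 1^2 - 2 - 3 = 6*a - 4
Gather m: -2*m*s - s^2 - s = -2*m*s - s^2 - s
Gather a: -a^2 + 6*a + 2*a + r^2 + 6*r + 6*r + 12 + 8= -a^2 + 8*a + r^2 + 12*r + 20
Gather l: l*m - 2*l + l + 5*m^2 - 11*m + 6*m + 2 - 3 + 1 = l*(m - 1) + 5*m^2 - 5*m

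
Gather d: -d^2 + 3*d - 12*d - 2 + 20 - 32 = -d^2 - 9*d - 14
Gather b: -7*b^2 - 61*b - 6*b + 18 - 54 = -7*b^2 - 67*b - 36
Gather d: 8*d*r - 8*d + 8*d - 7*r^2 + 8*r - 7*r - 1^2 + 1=8*d*r - 7*r^2 + r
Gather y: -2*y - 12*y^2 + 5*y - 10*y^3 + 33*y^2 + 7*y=-10*y^3 + 21*y^2 + 10*y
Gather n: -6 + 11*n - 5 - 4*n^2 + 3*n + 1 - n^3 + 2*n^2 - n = -n^3 - 2*n^2 + 13*n - 10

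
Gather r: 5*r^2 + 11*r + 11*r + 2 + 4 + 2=5*r^2 + 22*r + 8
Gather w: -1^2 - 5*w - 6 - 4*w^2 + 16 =-4*w^2 - 5*w + 9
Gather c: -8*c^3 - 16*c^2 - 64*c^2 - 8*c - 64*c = -8*c^3 - 80*c^2 - 72*c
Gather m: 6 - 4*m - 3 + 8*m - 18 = 4*m - 15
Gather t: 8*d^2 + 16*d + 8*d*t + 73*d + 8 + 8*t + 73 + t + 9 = 8*d^2 + 89*d + t*(8*d + 9) + 90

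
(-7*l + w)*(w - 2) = -7*l*w + 14*l + w^2 - 2*w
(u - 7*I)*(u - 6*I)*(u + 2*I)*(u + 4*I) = u^4 - 7*I*u^3 + 28*u^2 - 148*I*u + 336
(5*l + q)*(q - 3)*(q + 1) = 5*l*q^2 - 10*l*q - 15*l + q^3 - 2*q^2 - 3*q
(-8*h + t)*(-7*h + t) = 56*h^2 - 15*h*t + t^2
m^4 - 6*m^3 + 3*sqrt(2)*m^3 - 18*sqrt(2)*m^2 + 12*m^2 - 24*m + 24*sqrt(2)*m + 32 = (m - 4)*(m - 2)*(m + sqrt(2))*(m + 2*sqrt(2))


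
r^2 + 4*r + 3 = (r + 1)*(r + 3)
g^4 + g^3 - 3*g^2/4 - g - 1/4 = (g - 1)*(g + 1/2)^2*(g + 1)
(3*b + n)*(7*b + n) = 21*b^2 + 10*b*n + n^2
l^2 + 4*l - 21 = (l - 3)*(l + 7)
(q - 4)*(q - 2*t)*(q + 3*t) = q^3 + q^2*t - 4*q^2 - 6*q*t^2 - 4*q*t + 24*t^2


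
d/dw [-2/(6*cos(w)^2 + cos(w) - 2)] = -2*(12*cos(w) + 1)*sin(w)/(6*cos(w)^2 + cos(w) - 2)^2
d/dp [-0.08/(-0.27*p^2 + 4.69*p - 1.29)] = (0.3752 - 0.0432*p)/(0.27*p^2 - 4.69*p + 1.29)^2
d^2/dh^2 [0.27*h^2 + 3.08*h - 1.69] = 0.540000000000000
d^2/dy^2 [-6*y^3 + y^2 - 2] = 2 - 36*y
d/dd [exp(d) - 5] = exp(d)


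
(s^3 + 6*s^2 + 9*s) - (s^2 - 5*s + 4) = s^3 + 5*s^2 + 14*s - 4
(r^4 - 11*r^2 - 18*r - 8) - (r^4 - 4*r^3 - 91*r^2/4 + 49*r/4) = 4*r^3 + 47*r^2/4 - 121*r/4 - 8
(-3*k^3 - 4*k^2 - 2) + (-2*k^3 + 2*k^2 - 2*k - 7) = -5*k^3 - 2*k^2 - 2*k - 9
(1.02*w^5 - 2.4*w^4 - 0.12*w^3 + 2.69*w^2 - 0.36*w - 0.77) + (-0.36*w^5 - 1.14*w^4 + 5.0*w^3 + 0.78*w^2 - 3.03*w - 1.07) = 0.66*w^5 - 3.54*w^4 + 4.88*w^3 + 3.47*w^2 - 3.39*w - 1.84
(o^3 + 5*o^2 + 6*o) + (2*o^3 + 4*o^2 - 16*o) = 3*o^3 + 9*o^2 - 10*o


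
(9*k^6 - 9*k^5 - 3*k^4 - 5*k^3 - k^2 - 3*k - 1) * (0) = 0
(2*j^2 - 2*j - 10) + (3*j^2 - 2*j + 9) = 5*j^2 - 4*j - 1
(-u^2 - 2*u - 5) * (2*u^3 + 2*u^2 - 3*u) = -2*u^5 - 6*u^4 - 11*u^3 - 4*u^2 + 15*u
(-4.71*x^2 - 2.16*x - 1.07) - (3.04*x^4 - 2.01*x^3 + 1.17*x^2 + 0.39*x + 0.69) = -3.04*x^4 + 2.01*x^3 - 5.88*x^2 - 2.55*x - 1.76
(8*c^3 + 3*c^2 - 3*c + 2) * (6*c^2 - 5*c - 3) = 48*c^5 - 22*c^4 - 57*c^3 + 18*c^2 - c - 6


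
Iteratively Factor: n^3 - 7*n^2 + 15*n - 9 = (n - 1)*(n^2 - 6*n + 9) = (n - 3)*(n - 1)*(n - 3)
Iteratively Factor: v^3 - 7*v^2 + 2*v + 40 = (v - 4)*(v^2 - 3*v - 10) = (v - 5)*(v - 4)*(v + 2)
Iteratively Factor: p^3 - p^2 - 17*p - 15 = (p + 3)*(p^2 - 4*p - 5) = (p + 1)*(p + 3)*(p - 5)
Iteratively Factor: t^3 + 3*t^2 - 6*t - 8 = (t + 1)*(t^2 + 2*t - 8) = (t - 2)*(t + 1)*(t + 4)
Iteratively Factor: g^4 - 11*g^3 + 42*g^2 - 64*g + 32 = (g - 4)*(g^3 - 7*g^2 + 14*g - 8) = (g - 4)*(g - 2)*(g^2 - 5*g + 4) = (g - 4)*(g - 2)*(g - 1)*(g - 4)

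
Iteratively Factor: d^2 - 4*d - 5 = (d + 1)*(d - 5)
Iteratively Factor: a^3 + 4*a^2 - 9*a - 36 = (a + 4)*(a^2 - 9) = (a - 3)*(a + 4)*(a + 3)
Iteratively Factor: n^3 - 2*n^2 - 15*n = (n + 3)*(n^2 - 5*n) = (n - 5)*(n + 3)*(n)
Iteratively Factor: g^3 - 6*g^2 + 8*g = (g - 4)*(g^2 - 2*g) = (g - 4)*(g - 2)*(g)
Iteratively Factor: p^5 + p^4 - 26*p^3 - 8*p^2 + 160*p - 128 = (p + 4)*(p^4 - 3*p^3 - 14*p^2 + 48*p - 32) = (p - 1)*(p + 4)*(p^3 - 2*p^2 - 16*p + 32) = (p - 1)*(p + 4)^2*(p^2 - 6*p + 8) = (p - 2)*(p - 1)*(p + 4)^2*(p - 4)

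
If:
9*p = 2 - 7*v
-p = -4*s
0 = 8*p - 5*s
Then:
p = 0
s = 0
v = 2/7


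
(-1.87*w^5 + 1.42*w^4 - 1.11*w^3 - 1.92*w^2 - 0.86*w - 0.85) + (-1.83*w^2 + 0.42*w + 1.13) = -1.87*w^5 + 1.42*w^4 - 1.11*w^3 - 3.75*w^2 - 0.44*w + 0.28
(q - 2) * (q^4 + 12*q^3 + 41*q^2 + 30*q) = q^5 + 10*q^4 + 17*q^3 - 52*q^2 - 60*q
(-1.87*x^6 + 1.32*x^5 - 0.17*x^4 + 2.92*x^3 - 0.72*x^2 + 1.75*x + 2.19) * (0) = 0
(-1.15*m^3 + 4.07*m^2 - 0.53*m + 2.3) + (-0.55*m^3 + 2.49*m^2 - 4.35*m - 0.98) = -1.7*m^3 + 6.56*m^2 - 4.88*m + 1.32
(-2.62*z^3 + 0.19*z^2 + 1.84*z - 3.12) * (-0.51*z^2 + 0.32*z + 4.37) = 1.3362*z^5 - 0.9353*z^4 - 12.327*z^3 + 3.0103*z^2 + 7.0424*z - 13.6344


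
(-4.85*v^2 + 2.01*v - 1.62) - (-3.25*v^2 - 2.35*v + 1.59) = -1.6*v^2 + 4.36*v - 3.21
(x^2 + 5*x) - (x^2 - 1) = 5*x + 1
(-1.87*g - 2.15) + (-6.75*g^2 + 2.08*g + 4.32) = -6.75*g^2 + 0.21*g + 2.17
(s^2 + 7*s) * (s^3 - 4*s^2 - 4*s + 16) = s^5 + 3*s^4 - 32*s^3 - 12*s^2 + 112*s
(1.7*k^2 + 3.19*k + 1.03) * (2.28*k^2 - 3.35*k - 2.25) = 3.876*k^4 + 1.5782*k^3 - 12.1631*k^2 - 10.628*k - 2.3175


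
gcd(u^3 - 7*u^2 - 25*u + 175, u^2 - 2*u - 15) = u - 5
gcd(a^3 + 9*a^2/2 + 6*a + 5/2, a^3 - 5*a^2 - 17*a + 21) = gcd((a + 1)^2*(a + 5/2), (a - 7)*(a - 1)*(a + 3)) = 1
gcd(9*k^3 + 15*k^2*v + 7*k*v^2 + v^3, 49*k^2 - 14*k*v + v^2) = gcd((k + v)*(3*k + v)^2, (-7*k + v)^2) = 1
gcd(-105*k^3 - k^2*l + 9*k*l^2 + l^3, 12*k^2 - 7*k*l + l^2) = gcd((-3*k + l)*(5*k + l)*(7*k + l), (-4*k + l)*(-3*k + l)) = 3*k - l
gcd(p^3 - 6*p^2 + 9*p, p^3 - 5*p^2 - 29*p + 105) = p - 3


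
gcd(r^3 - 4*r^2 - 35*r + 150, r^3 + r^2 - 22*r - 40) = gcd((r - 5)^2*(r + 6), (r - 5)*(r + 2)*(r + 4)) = r - 5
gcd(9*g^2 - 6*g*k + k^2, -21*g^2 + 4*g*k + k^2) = 3*g - k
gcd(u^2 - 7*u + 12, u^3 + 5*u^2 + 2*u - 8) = 1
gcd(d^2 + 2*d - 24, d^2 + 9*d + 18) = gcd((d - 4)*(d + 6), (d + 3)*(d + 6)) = d + 6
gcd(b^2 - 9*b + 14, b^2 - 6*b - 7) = b - 7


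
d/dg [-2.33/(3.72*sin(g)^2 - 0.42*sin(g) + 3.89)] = (17.3352*sin(g) - 0.9786)*cos(g)/(3.72*sin(g)^2 - 0.42*sin(g) + 3.89)^2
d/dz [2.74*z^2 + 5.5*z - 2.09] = 5.48*z + 5.5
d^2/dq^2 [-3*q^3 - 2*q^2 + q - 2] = -18*q - 4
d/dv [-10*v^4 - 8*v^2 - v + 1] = -40*v^3 - 16*v - 1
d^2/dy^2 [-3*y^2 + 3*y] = -6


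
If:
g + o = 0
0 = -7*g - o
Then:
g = 0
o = 0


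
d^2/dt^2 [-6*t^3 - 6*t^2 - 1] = -36*t - 12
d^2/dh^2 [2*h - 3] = 0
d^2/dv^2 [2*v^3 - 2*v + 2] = 12*v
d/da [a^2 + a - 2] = 2*a + 1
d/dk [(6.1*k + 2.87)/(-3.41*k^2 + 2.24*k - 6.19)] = (20.801*k^2 + 19.5734*k - 44.1878)/(11.6281*k^4 - 15.2768*k^3 + 47.2334*k^2 - 27.7312*k + 38.3161)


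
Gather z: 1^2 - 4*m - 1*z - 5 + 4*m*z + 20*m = 16*m + z*(4*m - 1) - 4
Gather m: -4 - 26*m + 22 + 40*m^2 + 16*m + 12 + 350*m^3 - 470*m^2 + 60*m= 350*m^3 - 430*m^2 + 50*m + 30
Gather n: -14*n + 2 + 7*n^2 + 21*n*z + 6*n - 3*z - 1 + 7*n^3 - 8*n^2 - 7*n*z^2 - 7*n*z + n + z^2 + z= 7*n^3 - n^2 + n*(-7*z^2 + 14*z - 7) + z^2 - 2*z + 1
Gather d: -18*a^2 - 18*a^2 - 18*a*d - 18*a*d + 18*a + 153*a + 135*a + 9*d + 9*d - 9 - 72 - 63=-36*a^2 + 306*a + d*(18 - 36*a) - 144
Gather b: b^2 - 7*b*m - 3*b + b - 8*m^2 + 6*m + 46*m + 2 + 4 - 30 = b^2 + b*(-7*m - 2) - 8*m^2 + 52*m - 24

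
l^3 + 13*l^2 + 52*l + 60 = (l + 2)*(l + 5)*(l + 6)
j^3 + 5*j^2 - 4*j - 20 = (j - 2)*(j + 2)*(j + 5)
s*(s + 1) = s^2 + s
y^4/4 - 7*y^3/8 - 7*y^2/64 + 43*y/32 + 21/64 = (y/4 + 1/4)*(y - 3)*(y - 7/4)*(y + 1/4)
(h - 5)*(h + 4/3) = h^2 - 11*h/3 - 20/3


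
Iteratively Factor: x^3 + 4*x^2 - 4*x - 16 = (x + 2)*(x^2 + 2*x - 8) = (x + 2)*(x + 4)*(x - 2)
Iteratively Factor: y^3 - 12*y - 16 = (y + 2)*(y^2 - 2*y - 8) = (y - 4)*(y + 2)*(y + 2)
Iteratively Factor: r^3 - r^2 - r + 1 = (r - 1)*(r^2 - 1) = (r - 1)*(r + 1)*(r - 1)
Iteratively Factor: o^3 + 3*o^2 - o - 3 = (o + 3)*(o^2 - 1) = (o + 1)*(o + 3)*(o - 1)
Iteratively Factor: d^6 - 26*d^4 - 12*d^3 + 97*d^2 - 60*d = (d - 1)*(d^5 + d^4 - 25*d^3 - 37*d^2 + 60*d) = (d - 1)*(d + 4)*(d^4 - 3*d^3 - 13*d^2 + 15*d) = (d - 5)*(d - 1)*(d + 4)*(d^3 + 2*d^2 - 3*d) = (d - 5)*(d - 1)*(d + 3)*(d + 4)*(d^2 - d) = d*(d - 5)*(d - 1)*(d + 3)*(d + 4)*(d - 1)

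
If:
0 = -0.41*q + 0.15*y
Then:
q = 0.365853658536585*y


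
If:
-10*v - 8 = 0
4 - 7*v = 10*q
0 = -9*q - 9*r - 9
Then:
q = 24/25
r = -49/25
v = -4/5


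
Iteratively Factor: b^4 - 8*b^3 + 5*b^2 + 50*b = (b + 2)*(b^3 - 10*b^2 + 25*b) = (b - 5)*(b + 2)*(b^2 - 5*b) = b*(b - 5)*(b + 2)*(b - 5)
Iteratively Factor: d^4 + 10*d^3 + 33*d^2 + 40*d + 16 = (d + 1)*(d^3 + 9*d^2 + 24*d + 16) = (d + 1)*(d + 4)*(d^2 + 5*d + 4) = (d + 1)^2*(d + 4)*(d + 4)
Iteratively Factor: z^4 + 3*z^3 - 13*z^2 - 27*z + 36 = (z + 3)*(z^3 - 13*z + 12) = (z + 3)*(z + 4)*(z^2 - 4*z + 3) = (z - 3)*(z + 3)*(z + 4)*(z - 1)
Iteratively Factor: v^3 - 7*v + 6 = (v - 1)*(v^2 + v - 6) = (v - 1)*(v + 3)*(v - 2)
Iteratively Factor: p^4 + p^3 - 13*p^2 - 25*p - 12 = (p + 1)*(p^3 - 13*p - 12) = (p + 1)^2*(p^2 - p - 12) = (p + 1)^2*(p + 3)*(p - 4)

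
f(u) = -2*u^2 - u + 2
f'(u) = -4*u - 1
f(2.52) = -13.22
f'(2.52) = -11.08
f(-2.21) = -5.56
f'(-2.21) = 7.84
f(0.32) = 1.48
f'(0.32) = -2.28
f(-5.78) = -59.04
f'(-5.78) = 22.12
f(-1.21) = 0.28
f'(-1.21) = 3.84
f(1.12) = -1.63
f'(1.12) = -5.48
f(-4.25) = -29.88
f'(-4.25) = 16.00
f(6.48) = -88.46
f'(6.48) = -26.92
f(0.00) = 2.00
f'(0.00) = -1.00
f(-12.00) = -274.00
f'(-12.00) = 47.00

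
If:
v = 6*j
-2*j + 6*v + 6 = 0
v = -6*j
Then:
No Solution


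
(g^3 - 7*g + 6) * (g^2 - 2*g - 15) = g^5 - 2*g^4 - 22*g^3 + 20*g^2 + 93*g - 90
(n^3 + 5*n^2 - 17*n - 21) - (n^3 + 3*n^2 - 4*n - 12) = 2*n^2 - 13*n - 9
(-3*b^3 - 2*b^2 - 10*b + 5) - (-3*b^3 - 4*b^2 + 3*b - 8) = 2*b^2 - 13*b + 13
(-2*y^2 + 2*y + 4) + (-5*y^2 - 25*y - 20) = -7*y^2 - 23*y - 16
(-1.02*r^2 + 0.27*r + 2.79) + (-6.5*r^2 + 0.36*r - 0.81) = -7.52*r^2 + 0.63*r + 1.98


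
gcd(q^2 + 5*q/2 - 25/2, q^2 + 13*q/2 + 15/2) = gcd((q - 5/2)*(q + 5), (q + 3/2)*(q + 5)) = q + 5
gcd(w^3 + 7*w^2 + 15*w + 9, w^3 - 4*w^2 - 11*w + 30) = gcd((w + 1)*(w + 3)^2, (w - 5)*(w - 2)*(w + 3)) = w + 3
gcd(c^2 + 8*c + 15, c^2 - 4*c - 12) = 1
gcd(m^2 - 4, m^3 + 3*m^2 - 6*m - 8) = m - 2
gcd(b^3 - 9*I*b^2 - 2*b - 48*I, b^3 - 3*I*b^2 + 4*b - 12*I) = b^2 - I*b + 6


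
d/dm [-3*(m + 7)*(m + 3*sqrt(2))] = -6*m - 21 - 9*sqrt(2)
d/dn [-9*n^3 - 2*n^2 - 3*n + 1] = -27*n^2 - 4*n - 3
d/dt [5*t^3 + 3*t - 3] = 15*t^2 + 3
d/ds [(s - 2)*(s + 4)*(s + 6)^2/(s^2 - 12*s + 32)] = 2*(s^5 - 11*s^4 - 104*s^3 + 372*s^2 + 1952*s - 2112)/(s^4 - 24*s^3 + 208*s^2 - 768*s + 1024)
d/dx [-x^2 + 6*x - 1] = 6 - 2*x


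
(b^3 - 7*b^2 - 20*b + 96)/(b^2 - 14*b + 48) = (b^2 + b - 12)/(b - 6)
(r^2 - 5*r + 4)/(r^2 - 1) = (r - 4)/(r + 1)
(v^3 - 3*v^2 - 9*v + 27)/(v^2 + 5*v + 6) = (v^2 - 6*v + 9)/(v + 2)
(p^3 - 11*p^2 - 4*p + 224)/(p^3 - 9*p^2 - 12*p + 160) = (p - 7)/(p - 5)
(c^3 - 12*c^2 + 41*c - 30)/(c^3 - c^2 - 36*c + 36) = (c - 5)/(c + 6)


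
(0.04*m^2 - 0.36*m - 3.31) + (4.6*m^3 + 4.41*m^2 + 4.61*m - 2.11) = 4.6*m^3 + 4.45*m^2 + 4.25*m - 5.42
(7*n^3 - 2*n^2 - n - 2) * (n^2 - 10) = 7*n^5 - 2*n^4 - 71*n^3 + 18*n^2 + 10*n + 20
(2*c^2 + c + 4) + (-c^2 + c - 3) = c^2 + 2*c + 1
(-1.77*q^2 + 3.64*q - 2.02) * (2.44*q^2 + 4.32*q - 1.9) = -4.3188*q^4 + 1.2352*q^3 + 14.159*q^2 - 15.6424*q + 3.838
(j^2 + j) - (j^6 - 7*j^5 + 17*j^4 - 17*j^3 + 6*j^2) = -j^6 + 7*j^5 - 17*j^4 + 17*j^3 - 5*j^2 + j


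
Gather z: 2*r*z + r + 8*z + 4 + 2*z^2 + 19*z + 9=r + 2*z^2 + z*(2*r + 27) + 13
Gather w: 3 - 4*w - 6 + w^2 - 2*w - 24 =w^2 - 6*w - 27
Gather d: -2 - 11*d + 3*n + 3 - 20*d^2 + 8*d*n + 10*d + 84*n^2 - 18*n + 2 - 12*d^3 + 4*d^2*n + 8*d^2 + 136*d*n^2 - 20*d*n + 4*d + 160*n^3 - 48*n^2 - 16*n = -12*d^3 + d^2*(4*n - 12) + d*(136*n^2 - 12*n + 3) + 160*n^3 + 36*n^2 - 31*n + 3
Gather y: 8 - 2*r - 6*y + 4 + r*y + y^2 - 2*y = -2*r + y^2 + y*(r - 8) + 12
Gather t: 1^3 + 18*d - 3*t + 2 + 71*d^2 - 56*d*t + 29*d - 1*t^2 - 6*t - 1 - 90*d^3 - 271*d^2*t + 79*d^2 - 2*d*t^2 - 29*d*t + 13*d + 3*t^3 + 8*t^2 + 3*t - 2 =-90*d^3 + 150*d^2 + 60*d + 3*t^3 + t^2*(7 - 2*d) + t*(-271*d^2 - 85*d - 6)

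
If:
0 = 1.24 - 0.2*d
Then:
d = 6.20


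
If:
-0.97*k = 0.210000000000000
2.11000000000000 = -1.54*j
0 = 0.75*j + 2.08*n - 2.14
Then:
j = -1.37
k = -0.22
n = 1.52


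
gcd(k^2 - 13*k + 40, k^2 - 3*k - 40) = k - 8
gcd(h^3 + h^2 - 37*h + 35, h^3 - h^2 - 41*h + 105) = h^2 + 2*h - 35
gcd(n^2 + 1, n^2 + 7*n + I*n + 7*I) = n + I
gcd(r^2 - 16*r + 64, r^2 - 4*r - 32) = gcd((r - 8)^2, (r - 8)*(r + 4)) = r - 8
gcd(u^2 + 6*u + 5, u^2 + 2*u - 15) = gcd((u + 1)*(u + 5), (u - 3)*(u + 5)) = u + 5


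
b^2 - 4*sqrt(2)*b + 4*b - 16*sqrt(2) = (b + 4)*(b - 4*sqrt(2))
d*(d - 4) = d^2 - 4*d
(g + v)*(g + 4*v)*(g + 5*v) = g^3 + 10*g^2*v + 29*g*v^2 + 20*v^3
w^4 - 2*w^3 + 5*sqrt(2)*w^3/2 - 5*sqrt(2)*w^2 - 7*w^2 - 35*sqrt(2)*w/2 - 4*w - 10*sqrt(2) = (w - 4)*(w + 1)^2*(w + 5*sqrt(2)/2)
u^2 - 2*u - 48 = (u - 8)*(u + 6)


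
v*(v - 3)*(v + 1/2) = v^3 - 5*v^2/2 - 3*v/2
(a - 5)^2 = a^2 - 10*a + 25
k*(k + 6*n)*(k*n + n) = k^3*n + 6*k^2*n^2 + k^2*n + 6*k*n^2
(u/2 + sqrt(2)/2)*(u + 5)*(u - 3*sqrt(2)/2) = u^3/2 - sqrt(2)*u^2/4 + 5*u^2/2 - 5*sqrt(2)*u/4 - 3*u/2 - 15/2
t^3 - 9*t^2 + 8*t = t*(t - 8)*(t - 1)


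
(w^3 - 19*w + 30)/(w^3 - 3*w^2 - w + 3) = (w^2 + 3*w - 10)/(w^2 - 1)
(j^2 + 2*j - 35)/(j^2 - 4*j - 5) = (j + 7)/(j + 1)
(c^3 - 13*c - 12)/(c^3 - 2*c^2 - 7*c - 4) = (c + 3)/(c + 1)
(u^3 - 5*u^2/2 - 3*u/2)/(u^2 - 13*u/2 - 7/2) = u*(u - 3)/(u - 7)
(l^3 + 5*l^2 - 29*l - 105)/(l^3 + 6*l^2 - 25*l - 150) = (l^2 + 10*l + 21)/(l^2 + 11*l + 30)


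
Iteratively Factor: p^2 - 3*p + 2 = (p - 1)*(p - 2)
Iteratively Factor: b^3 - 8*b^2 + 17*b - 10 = (b - 5)*(b^2 - 3*b + 2) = (b - 5)*(b - 1)*(b - 2)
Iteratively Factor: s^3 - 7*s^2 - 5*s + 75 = (s - 5)*(s^2 - 2*s - 15) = (s - 5)*(s + 3)*(s - 5)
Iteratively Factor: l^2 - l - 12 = (l + 3)*(l - 4)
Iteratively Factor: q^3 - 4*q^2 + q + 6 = (q - 2)*(q^2 - 2*q - 3) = (q - 3)*(q - 2)*(q + 1)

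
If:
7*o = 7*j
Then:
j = o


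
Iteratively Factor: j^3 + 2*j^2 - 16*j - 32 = (j + 4)*(j^2 - 2*j - 8) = (j - 4)*(j + 4)*(j + 2)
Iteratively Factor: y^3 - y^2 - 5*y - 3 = (y + 1)*(y^2 - 2*y - 3) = (y + 1)^2*(y - 3)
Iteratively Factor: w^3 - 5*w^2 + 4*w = (w - 4)*(w^2 - w) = w*(w - 4)*(w - 1)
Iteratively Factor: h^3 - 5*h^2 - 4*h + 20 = (h - 2)*(h^2 - 3*h - 10) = (h - 5)*(h - 2)*(h + 2)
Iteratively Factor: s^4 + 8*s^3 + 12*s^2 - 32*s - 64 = (s + 2)*(s^3 + 6*s^2 - 32) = (s - 2)*(s + 2)*(s^2 + 8*s + 16) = (s - 2)*(s + 2)*(s + 4)*(s + 4)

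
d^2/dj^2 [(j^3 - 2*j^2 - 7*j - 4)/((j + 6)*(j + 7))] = 4*(73*j^3 + 939*j^2 + 3009*j - 107)/(j^6 + 39*j^5 + 633*j^4 + 5473*j^3 + 26586*j^2 + 68796*j + 74088)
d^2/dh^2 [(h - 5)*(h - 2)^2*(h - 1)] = 12*h^2 - 60*h + 66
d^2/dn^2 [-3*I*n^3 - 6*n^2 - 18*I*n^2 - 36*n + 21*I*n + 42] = -18*I*n - 12 - 36*I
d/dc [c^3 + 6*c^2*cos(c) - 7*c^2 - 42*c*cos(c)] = -6*c^2*sin(c) + 3*c^2 + 42*c*sin(c) + 12*c*cos(c) - 14*c - 42*cos(c)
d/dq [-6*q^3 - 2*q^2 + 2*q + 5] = -18*q^2 - 4*q + 2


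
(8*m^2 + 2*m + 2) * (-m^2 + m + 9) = -8*m^4 + 6*m^3 + 72*m^2 + 20*m + 18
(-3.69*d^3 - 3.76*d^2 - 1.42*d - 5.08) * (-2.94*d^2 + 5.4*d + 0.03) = 10.8486*d^5 - 8.8716*d^4 - 16.2399*d^3 + 7.1544*d^2 - 27.4746*d - 0.1524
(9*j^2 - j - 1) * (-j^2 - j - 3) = -9*j^4 - 8*j^3 - 25*j^2 + 4*j + 3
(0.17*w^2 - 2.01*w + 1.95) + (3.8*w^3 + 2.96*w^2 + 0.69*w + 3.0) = 3.8*w^3 + 3.13*w^2 - 1.32*w + 4.95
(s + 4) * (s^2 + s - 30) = s^3 + 5*s^2 - 26*s - 120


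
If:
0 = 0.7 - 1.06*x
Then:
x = 0.66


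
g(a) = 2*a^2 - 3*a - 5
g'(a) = 4*a - 3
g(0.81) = -6.12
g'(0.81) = 0.24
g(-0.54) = -2.80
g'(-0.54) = -5.16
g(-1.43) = 3.38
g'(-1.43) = -8.72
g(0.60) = -6.08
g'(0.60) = -0.60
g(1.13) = -5.84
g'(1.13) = 1.52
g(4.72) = 25.40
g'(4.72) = 15.88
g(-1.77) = 6.58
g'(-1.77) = -10.08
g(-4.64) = 51.98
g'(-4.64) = -21.56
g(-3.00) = 22.00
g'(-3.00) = -15.00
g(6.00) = 49.00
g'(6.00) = 21.00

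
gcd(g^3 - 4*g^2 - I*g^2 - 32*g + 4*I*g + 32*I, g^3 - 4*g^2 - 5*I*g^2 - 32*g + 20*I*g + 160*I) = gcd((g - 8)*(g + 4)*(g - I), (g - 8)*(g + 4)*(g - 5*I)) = g^2 - 4*g - 32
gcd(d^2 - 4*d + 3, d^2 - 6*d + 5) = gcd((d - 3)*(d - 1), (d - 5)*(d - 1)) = d - 1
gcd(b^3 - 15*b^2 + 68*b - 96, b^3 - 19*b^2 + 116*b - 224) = b^2 - 12*b + 32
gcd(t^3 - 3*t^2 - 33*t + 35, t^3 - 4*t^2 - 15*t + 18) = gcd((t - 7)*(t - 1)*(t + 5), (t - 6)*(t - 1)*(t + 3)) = t - 1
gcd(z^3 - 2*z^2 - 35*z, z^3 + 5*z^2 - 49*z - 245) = z^2 - 2*z - 35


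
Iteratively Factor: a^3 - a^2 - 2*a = (a + 1)*(a^2 - 2*a) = (a - 2)*(a + 1)*(a)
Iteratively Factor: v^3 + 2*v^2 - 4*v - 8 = (v - 2)*(v^2 + 4*v + 4) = (v - 2)*(v + 2)*(v + 2)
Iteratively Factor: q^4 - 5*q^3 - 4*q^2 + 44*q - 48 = (q - 2)*(q^3 - 3*q^2 - 10*q + 24) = (q - 2)*(q + 3)*(q^2 - 6*q + 8) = (q - 4)*(q - 2)*(q + 3)*(q - 2)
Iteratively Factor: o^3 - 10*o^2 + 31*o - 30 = (o - 3)*(o^2 - 7*o + 10) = (o - 5)*(o - 3)*(o - 2)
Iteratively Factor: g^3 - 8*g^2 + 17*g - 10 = (g - 1)*(g^2 - 7*g + 10) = (g - 2)*(g - 1)*(g - 5)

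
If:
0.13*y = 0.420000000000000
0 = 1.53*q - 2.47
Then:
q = 1.61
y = 3.23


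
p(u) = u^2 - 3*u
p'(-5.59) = -14.18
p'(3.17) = 3.34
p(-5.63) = 48.59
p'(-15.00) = -33.00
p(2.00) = -2.00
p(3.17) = 0.54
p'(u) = 2*u - 3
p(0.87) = -1.85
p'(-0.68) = -4.36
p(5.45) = 13.35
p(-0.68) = 2.50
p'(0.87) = -1.26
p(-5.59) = 48.02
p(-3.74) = 25.21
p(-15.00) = 270.00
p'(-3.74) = -10.48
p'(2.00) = 1.00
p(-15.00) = 270.00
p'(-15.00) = -33.00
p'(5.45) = 7.90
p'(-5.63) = -14.26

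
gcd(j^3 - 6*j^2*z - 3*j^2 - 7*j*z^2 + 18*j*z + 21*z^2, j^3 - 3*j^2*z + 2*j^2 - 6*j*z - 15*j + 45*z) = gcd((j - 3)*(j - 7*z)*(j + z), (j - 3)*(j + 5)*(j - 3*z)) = j - 3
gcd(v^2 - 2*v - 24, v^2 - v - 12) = 1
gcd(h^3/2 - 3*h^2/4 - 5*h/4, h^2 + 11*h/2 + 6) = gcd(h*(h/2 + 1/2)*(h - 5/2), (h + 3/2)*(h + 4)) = 1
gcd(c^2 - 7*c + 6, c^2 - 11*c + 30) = c - 6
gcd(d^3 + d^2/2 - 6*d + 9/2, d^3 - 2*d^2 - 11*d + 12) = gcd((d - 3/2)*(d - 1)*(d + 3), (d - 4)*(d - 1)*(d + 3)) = d^2 + 2*d - 3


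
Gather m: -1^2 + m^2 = m^2 - 1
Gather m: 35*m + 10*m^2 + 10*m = 10*m^2 + 45*m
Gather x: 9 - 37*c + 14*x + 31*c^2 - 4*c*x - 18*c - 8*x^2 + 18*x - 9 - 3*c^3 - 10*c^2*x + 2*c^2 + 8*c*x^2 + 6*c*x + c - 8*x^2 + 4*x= -3*c^3 + 33*c^2 - 54*c + x^2*(8*c - 16) + x*(-10*c^2 + 2*c + 36)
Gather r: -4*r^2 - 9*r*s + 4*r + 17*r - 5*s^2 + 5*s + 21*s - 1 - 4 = -4*r^2 + r*(21 - 9*s) - 5*s^2 + 26*s - 5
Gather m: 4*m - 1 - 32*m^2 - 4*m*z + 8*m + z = -32*m^2 + m*(12 - 4*z) + z - 1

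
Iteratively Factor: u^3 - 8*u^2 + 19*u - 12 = (u - 1)*(u^2 - 7*u + 12) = (u - 3)*(u - 1)*(u - 4)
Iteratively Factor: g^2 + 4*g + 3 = (g + 1)*(g + 3)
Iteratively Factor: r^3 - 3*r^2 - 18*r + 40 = (r - 5)*(r^2 + 2*r - 8) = (r - 5)*(r + 4)*(r - 2)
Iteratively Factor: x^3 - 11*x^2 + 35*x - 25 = (x - 1)*(x^2 - 10*x + 25) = (x - 5)*(x - 1)*(x - 5)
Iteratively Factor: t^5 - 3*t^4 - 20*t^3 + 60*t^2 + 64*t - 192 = (t - 2)*(t^4 - t^3 - 22*t^2 + 16*t + 96) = (t - 3)*(t - 2)*(t^3 + 2*t^2 - 16*t - 32) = (t - 4)*(t - 3)*(t - 2)*(t^2 + 6*t + 8) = (t - 4)*(t - 3)*(t - 2)*(t + 2)*(t + 4)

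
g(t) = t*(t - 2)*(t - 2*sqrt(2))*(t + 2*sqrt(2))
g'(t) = t*(t - 2)*(t - 2*sqrt(2)) + t*(t - 2)*(t + 2*sqrt(2)) + t*(t - 2*sqrt(2))*(t + 2*sqrt(2)) + (t - 2)*(t - 2*sqrt(2))*(t + 2*sqrt(2)) = 4*t^3 - 6*t^2 - 16*t + 16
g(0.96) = 7.07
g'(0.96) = -1.35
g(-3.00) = 15.00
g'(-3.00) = -98.00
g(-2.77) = -4.32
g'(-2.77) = -70.73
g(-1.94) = -32.38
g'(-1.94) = -4.75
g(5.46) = 412.06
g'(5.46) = 400.86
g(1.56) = 3.82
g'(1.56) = -8.38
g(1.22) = 6.20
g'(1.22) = -5.19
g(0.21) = 2.99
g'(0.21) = 12.41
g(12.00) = 16320.00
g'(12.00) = 5872.00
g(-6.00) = 1344.00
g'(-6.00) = -968.00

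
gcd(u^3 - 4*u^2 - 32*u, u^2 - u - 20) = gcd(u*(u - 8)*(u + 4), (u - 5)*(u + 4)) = u + 4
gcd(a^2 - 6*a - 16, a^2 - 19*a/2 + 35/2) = 1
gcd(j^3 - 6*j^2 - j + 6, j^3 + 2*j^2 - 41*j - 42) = j^2 - 5*j - 6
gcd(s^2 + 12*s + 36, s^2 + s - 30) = s + 6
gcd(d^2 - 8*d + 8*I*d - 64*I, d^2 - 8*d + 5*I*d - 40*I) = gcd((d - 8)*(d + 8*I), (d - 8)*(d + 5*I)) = d - 8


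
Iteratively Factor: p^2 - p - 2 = (p + 1)*(p - 2)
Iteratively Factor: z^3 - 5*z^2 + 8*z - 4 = (z - 2)*(z^2 - 3*z + 2) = (z - 2)*(z - 1)*(z - 2)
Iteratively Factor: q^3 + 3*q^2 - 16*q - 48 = (q + 3)*(q^2 - 16) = (q - 4)*(q + 3)*(q + 4)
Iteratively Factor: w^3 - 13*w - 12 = (w + 3)*(w^2 - 3*w - 4) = (w - 4)*(w + 3)*(w + 1)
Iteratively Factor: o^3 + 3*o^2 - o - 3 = (o + 3)*(o^2 - 1) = (o - 1)*(o + 3)*(o + 1)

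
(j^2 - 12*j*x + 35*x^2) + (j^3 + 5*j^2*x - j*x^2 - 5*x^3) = j^3 + 5*j^2*x + j^2 - j*x^2 - 12*j*x - 5*x^3 + 35*x^2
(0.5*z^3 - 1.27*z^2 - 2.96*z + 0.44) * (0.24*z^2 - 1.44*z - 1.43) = 0.12*z^5 - 1.0248*z^4 + 0.4034*z^3 + 6.1841*z^2 + 3.5992*z - 0.6292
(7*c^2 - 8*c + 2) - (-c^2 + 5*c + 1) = 8*c^2 - 13*c + 1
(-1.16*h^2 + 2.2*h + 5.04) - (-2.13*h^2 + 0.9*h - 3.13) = 0.97*h^2 + 1.3*h + 8.17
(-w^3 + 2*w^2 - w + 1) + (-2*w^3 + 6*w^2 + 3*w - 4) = -3*w^3 + 8*w^2 + 2*w - 3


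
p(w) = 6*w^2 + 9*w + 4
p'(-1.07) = -3.84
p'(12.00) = 153.00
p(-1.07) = 1.24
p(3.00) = 85.00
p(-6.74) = 215.91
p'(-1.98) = -14.76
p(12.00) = 976.00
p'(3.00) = 45.00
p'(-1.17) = -5.04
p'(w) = 12*w + 9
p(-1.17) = 1.68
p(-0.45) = 1.16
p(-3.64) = 50.74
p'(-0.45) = 3.60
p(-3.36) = 41.50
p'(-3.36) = -31.32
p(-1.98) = 9.70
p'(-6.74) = -71.88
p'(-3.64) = -34.68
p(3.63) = 115.73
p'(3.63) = 52.56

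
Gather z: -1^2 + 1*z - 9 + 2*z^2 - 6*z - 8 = 2*z^2 - 5*z - 18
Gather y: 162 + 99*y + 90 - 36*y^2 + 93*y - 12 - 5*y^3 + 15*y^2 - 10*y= -5*y^3 - 21*y^2 + 182*y + 240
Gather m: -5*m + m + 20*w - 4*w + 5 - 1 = -4*m + 16*w + 4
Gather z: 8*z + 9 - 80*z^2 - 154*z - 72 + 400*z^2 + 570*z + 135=320*z^2 + 424*z + 72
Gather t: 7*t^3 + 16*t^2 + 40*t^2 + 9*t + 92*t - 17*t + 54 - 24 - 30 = 7*t^3 + 56*t^2 + 84*t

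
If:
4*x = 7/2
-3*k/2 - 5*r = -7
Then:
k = 14/3 - 10*r/3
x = 7/8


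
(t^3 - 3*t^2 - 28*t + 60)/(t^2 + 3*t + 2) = (t^3 - 3*t^2 - 28*t + 60)/(t^2 + 3*t + 2)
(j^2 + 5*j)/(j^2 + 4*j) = (j + 5)/(j + 4)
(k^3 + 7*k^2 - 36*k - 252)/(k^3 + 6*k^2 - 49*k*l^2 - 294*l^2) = (k^2 + k - 42)/(k^2 - 49*l^2)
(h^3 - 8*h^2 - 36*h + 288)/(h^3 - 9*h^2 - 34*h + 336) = (h - 6)/(h - 7)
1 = 1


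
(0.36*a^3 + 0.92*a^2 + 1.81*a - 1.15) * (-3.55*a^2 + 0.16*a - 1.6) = -1.278*a^5 - 3.2084*a^4 - 6.8543*a^3 + 2.9001*a^2 - 3.08*a + 1.84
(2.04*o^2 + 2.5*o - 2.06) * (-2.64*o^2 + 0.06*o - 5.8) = -5.3856*o^4 - 6.4776*o^3 - 6.2436*o^2 - 14.6236*o + 11.948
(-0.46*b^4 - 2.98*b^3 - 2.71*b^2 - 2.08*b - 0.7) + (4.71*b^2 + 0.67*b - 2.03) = -0.46*b^4 - 2.98*b^3 + 2.0*b^2 - 1.41*b - 2.73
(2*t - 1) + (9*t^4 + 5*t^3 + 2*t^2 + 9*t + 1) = 9*t^4 + 5*t^3 + 2*t^2 + 11*t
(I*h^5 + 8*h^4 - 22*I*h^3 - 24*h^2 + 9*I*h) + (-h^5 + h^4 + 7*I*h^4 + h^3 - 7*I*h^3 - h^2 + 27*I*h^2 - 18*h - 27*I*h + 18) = -h^5 + I*h^5 + 9*h^4 + 7*I*h^4 + h^3 - 29*I*h^3 - 25*h^2 + 27*I*h^2 - 18*h - 18*I*h + 18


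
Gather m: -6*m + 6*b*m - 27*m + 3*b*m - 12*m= m*(9*b - 45)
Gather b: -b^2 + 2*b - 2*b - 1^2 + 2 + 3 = 4 - b^2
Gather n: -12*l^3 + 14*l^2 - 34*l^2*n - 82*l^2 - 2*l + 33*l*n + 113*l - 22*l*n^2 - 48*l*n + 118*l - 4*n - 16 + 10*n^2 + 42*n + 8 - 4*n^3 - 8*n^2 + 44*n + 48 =-12*l^3 - 68*l^2 + 229*l - 4*n^3 + n^2*(2 - 22*l) + n*(-34*l^2 - 15*l + 82) + 40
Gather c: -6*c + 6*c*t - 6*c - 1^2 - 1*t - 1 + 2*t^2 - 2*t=c*(6*t - 12) + 2*t^2 - 3*t - 2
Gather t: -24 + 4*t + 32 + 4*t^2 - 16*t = 4*t^2 - 12*t + 8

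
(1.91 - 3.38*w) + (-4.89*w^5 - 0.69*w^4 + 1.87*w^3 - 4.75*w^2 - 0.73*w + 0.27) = -4.89*w^5 - 0.69*w^4 + 1.87*w^3 - 4.75*w^2 - 4.11*w + 2.18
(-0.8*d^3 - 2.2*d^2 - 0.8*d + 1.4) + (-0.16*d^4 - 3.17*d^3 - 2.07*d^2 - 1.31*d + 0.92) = -0.16*d^4 - 3.97*d^3 - 4.27*d^2 - 2.11*d + 2.32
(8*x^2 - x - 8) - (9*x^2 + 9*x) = -x^2 - 10*x - 8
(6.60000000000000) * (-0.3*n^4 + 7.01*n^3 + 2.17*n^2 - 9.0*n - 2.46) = -1.98*n^4 + 46.266*n^3 + 14.322*n^2 - 59.4*n - 16.236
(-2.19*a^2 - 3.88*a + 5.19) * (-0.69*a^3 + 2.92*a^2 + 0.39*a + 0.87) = 1.5111*a^5 - 3.7176*a^4 - 15.7648*a^3 + 11.7363*a^2 - 1.3515*a + 4.5153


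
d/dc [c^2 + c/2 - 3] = 2*c + 1/2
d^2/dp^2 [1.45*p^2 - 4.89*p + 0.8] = 2.90000000000000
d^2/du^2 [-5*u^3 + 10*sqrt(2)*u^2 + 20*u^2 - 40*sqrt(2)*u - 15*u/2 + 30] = -30*u + 20*sqrt(2) + 40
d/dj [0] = 0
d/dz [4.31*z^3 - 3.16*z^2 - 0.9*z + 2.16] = 12.93*z^2 - 6.32*z - 0.9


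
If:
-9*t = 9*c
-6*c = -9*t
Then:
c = 0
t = 0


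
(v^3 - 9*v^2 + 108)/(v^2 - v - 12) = (v^2 - 12*v + 36)/(v - 4)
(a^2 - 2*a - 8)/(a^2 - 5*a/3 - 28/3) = 3*(a + 2)/(3*a + 7)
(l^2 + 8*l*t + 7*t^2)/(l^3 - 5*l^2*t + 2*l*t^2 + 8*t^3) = (l + 7*t)/(l^2 - 6*l*t + 8*t^2)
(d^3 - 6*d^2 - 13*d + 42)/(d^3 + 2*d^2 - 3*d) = (d^2 - 9*d + 14)/(d*(d - 1))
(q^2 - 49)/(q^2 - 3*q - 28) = (q + 7)/(q + 4)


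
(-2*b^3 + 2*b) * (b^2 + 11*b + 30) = -2*b^5 - 22*b^4 - 58*b^3 + 22*b^2 + 60*b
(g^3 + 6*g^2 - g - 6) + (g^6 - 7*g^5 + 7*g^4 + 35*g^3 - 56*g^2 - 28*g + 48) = g^6 - 7*g^5 + 7*g^4 + 36*g^3 - 50*g^2 - 29*g + 42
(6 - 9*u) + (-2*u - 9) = -11*u - 3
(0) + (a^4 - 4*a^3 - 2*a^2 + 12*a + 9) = a^4 - 4*a^3 - 2*a^2 + 12*a + 9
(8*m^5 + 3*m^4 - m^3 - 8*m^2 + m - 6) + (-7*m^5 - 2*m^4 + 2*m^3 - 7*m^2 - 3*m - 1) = m^5 + m^4 + m^3 - 15*m^2 - 2*m - 7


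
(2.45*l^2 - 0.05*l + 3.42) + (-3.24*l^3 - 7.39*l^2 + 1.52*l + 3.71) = -3.24*l^3 - 4.94*l^2 + 1.47*l + 7.13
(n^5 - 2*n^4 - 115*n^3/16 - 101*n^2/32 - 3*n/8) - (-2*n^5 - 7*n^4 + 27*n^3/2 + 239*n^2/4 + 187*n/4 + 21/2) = 3*n^5 + 5*n^4 - 331*n^3/16 - 2013*n^2/32 - 377*n/8 - 21/2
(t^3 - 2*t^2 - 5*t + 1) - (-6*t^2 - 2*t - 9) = t^3 + 4*t^2 - 3*t + 10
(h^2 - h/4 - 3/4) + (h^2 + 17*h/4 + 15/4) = 2*h^2 + 4*h + 3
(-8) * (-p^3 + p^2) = 8*p^3 - 8*p^2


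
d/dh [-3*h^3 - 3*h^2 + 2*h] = -9*h^2 - 6*h + 2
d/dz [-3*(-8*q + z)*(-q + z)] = 27*q - 6*z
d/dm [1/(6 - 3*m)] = 1/(3*(m - 2)^2)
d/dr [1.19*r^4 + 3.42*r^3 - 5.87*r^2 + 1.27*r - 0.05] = 4.76*r^3 + 10.26*r^2 - 11.74*r + 1.27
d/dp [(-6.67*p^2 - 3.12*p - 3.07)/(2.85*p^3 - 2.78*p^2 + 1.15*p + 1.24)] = (19.0095*p^4 + 17.784*p^3 + 9.9044*p^2 - 33.6108*p - 0.338300000000001)/(8.1225*p^6 - 15.846*p^5 + 14.2834*p^4 + 0.674000000000001*p^3 - 5.5719*p^2 + 2.852*p + 1.5376)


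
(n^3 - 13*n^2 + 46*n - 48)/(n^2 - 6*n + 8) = (n^2 - 11*n + 24)/(n - 4)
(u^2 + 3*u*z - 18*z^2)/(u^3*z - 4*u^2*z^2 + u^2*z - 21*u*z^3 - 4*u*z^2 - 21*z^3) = (-u^2 - 3*u*z + 18*z^2)/(z*(-u^3 + 4*u^2*z - u^2 + 21*u*z^2 + 4*u*z + 21*z^2))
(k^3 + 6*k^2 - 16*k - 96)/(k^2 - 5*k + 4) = (k^2 + 10*k + 24)/(k - 1)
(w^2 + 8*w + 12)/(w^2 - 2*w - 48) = (w + 2)/(w - 8)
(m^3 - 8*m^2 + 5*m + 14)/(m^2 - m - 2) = m - 7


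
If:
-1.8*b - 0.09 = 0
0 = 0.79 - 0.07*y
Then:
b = -0.05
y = 11.29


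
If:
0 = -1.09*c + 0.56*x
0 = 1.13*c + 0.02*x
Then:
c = 0.00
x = 0.00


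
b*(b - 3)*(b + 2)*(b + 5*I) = b^4 - b^3 + 5*I*b^3 - 6*b^2 - 5*I*b^2 - 30*I*b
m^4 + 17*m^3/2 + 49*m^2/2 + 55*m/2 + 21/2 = (m + 1)^2*(m + 3)*(m + 7/2)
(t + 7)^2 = t^2 + 14*t + 49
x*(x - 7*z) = x^2 - 7*x*z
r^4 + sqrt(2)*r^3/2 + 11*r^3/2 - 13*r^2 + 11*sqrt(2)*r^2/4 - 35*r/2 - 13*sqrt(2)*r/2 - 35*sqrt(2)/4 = (r - 5/2)*(r + 1)*(r + 7)*(r + sqrt(2)/2)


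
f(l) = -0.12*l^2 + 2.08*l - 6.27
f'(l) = 2.08 - 0.24*l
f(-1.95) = -10.78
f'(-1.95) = 2.55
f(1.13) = -4.07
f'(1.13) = 1.81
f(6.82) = 2.33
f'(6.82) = 0.44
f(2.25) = -2.20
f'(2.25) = 1.54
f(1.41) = -3.58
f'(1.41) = 1.74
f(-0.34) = -6.99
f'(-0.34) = 2.16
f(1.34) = -3.70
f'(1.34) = 1.76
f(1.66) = -3.15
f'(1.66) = 1.68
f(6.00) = 1.89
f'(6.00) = 0.64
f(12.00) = 1.41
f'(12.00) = -0.80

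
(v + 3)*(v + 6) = v^2 + 9*v + 18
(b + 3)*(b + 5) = b^2 + 8*b + 15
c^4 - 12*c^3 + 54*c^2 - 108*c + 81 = (c - 3)^4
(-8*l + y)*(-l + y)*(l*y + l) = 8*l^3*y + 8*l^3 - 9*l^2*y^2 - 9*l^2*y + l*y^3 + l*y^2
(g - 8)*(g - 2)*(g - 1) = g^3 - 11*g^2 + 26*g - 16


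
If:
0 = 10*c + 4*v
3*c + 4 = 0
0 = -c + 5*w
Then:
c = -4/3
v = 10/3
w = -4/15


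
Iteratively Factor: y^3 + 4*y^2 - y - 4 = (y + 4)*(y^2 - 1) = (y - 1)*(y + 4)*(y + 1)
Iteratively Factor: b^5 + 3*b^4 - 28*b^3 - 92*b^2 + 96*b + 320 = (b - 5)*(b^4 + 8*b^3 + 12*b^2 - 32*b - 64) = (b - 5)*(b + 4)*(b^3 + 4*b^2 - 4*b - 16) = (b - 5)*(b - 2)*(b + 4)*(b^2 + 6*b + 8) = (b - 5)*(b - 2)*(b + 4)^2*(b + 2)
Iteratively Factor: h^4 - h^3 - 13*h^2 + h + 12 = (h + 3)*(h^3 - 4*h^2 - h + 4) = (h - 1)*(h + 3)*(h^2 - 3*h - 4) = (h - 4)*(h - 1)*(h + 3)*(h + 1)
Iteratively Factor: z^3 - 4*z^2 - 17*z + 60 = (z + 4)*(z^2 - 8*z + 15) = (z - 3)*(z + 4)*(z - 5)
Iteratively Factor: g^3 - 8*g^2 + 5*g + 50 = (g - 5)*(g^2 - 3*g - 10) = (g - 5)^2*(g + 2)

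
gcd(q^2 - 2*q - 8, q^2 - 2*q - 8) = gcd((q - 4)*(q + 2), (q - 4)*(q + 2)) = q^2 - 2*q - 8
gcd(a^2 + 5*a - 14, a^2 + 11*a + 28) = a + 7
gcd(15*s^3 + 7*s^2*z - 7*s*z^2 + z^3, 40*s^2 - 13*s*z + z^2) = -5*s + z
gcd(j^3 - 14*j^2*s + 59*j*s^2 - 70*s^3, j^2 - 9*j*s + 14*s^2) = j^2 - 9*j*s + 14*s^2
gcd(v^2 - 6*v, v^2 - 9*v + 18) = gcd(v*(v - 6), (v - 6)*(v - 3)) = v - 6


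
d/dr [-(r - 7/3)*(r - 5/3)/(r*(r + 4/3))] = 2*(-72*r^2 + 105*r + 70)/(3*r^2*(9*r^2 + 24*r + 16))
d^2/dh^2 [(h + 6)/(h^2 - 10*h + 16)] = 2*((4 - 3*h)*(h^2 - 10*h + 16) + 4*(h - 5)^2*(h + 6))/(h^2 - 10*h + 16)^3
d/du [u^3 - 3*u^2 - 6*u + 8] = 3*u^2 - 6*u - 6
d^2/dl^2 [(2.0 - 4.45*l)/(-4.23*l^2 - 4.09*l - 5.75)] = ((4.45*l - 2.0)*(8.46*l + 4.09)*(16.92*l + 8.18) - (112.941*l + 19.481)*(4.23*l^2 + 4.09*l + 5.75))/(4.23*l^2 + 4.09*l + 5.75)^3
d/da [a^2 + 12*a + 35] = 2*a + 12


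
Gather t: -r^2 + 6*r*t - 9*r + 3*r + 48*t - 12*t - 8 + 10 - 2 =-r^2 - 6*r + t*(6*r + 36)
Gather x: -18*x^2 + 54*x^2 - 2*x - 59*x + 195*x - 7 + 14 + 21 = 36*x^2 + 134*x + 28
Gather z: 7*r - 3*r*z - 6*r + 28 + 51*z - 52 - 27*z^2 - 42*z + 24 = r - 27*z^2 + z*(9 - 3*r)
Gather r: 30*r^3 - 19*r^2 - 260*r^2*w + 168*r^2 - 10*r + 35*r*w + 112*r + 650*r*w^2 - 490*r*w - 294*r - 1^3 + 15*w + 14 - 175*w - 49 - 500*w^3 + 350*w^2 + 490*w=30*r^3 + r^2*(149 - 260*w) + r*(650*w^2 - 455*w - 192) - 500*w^3 + 350*w^2 + 330*w - 36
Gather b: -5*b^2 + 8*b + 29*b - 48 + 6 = -5*b^2 + 37*b - 42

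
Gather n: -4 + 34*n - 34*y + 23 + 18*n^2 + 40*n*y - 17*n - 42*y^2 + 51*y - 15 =18*n^2 + n*(40*y + 17) - 42*y^2 + 17*y + 4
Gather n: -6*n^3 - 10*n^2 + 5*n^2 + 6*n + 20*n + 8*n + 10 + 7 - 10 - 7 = -6*n^3 - 5*n^2 + 34*n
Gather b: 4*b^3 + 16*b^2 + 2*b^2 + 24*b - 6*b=4*b^3 + 18*b^2 + 18*b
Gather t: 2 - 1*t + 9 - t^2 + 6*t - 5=-t^2 + 5*t + 6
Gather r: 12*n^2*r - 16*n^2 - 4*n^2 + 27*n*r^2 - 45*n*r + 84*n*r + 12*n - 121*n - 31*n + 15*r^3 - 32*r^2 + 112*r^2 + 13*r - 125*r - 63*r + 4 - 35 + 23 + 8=-20*n^2 - 140*n + 15*r^3 + r^2*(27*n + 80) + r*(12*n^2 + 39*n - 175)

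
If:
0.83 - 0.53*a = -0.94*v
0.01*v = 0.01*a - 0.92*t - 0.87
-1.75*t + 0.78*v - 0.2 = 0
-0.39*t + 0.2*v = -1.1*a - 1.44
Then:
No Solution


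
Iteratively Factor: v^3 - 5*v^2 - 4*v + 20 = (v - 2)*(v^2 - 3*v - 10) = (v - 2)*(v + 2)*(v - 5)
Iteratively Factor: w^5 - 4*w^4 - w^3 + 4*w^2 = (w)*(w^4 - 4*w^3 - w^2 + 4*w) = w*(w + 1)*(w^3 - 5*w^2 + 4*w) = w*(w - 1)*(w + 1)*(w^2 - 4*w) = w^2*(w - 1)*(w + 1)*(w - 4)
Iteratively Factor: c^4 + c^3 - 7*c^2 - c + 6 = (c - 2)*(c^3 + 3*c^2 - c - 3) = (c - 2)*(c + 3)*(c^2 - 1) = (c - 2)*(c + 1)*(c + 3)*(c - 1)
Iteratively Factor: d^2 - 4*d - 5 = (d + 1)*(d - 5)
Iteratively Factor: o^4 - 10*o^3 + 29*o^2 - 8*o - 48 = (o - 4)*(o^3 - 6*o^2 + 5*o + 12) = (o - 4)*(o + 1)*(o^2 - 7*o + 12) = (o - 4)^2*(o + 1)*(o - 3)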